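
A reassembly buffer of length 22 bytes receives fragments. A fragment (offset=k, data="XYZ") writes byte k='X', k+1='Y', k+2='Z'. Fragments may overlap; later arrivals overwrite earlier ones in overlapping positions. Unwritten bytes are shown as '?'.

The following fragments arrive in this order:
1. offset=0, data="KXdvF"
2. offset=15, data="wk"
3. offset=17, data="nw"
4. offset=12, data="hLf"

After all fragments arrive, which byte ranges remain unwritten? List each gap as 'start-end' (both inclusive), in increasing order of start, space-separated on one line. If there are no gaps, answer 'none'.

Answer: 5-11 19-21

Derivation:
Fragment 1: offset=0 len=5
Fragment 2: offset=15 len=2
Fragment 3: offset=17 len=2
Fragment 4: offset=12 len=3
Gaps: 5-11 19-21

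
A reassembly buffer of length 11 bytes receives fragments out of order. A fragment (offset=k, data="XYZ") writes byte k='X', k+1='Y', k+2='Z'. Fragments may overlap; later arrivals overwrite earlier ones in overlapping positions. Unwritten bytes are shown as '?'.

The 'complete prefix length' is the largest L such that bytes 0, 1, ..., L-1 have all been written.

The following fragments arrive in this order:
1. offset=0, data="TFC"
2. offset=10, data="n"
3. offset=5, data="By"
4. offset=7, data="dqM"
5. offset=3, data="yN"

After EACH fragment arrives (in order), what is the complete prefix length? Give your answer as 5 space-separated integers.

Answer: 3 3 3 3 11

Derivation:
Fragment 1: offset=0 data="TFC" -> buffer=TFC???????? -> prefix_len=3
Fragment 2: offset=10 data="n" -> buffer=TFC???????n -> prefix_len=3
Fragment 3: offset=5 data="By" -> buffer=TFC??By???n -> prefix_len=3
Fragment 4: offset=7 data="dqM" -> buffer=TFC??BydqMn -> prefix_len=3
Fragment 5: offset=3 data="yN" -> buffer=TFCyNBydqMn -> prefix_len=11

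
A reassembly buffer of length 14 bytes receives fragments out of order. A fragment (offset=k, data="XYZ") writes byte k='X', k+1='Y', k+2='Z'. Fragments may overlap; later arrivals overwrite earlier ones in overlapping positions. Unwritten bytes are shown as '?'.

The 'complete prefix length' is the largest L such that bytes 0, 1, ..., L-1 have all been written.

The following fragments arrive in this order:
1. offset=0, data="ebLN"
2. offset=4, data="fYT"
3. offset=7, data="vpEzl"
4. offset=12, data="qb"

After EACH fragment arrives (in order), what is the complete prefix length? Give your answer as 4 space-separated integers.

Answer: 4 7 12 14

Derivation:
Fragment 1: offset=0 data="ebLN" -> buffer=ebLN?????????? -> prefix_len=4
Fragment 2: offset=4 data="fYT" -> buffer=ebLNfYT??????? -> prefix_len=7
Fragment 3: offset=7 data="vpEzl" -> buffer=ebLNfYTvpEzl?? -> prefix_len=12
Fragment 4: offset=12 data="qb" -> buffer=ebLNfYTvpEzlqb -> prefix_len=14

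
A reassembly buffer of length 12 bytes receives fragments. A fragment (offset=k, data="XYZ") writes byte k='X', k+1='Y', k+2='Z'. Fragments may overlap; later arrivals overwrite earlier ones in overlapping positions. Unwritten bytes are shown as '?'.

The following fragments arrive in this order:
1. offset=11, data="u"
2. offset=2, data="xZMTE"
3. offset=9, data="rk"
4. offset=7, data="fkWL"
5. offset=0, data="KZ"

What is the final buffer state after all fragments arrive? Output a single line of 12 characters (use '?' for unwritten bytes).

Answer: KZxZMTEfkWLu

Derivation:
Fragment 1: offset=11 data="u" -> buffer=???????????u
Fragment 2: offset=2 data="xZMTE" -> buffer=??xZMTE????u
Fragment 3: offset=9 data="rk" -> buffer=??xZMTE??rku
Fragment 4: offset=7 data="fkWL" -> buffer=??xZMTEfkWLu
Fragment 5: offset=0 data="KZ" -> buffer=KZxZMTEfkWLu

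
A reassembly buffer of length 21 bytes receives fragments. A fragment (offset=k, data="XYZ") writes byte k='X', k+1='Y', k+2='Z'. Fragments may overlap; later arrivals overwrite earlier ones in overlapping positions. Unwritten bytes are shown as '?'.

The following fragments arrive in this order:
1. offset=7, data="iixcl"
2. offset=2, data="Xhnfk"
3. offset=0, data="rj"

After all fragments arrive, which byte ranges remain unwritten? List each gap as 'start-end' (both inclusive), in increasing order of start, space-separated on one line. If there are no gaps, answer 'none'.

Answer: 12-20

Derivation:
Fragment 1: offset=7 len=5
Fragment 2: offset=2 len=5
Fragment 3: offset=0 len=2
Gaps: 12-20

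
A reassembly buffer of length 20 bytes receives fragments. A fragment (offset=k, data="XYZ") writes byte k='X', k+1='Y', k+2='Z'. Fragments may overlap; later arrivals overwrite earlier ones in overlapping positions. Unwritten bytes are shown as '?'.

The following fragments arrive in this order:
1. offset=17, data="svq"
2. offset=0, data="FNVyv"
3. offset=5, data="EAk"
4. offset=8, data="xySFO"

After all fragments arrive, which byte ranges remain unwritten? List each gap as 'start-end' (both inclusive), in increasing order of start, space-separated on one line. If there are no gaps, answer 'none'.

Answer: 13-16

Derivation:
Fragment 1: offset=17 len=3
Fragment 2: offset=0 len=5
Fragment 3: offset=5 len=3
Fragment 4: offset=8 len=5
Gaps: 13-16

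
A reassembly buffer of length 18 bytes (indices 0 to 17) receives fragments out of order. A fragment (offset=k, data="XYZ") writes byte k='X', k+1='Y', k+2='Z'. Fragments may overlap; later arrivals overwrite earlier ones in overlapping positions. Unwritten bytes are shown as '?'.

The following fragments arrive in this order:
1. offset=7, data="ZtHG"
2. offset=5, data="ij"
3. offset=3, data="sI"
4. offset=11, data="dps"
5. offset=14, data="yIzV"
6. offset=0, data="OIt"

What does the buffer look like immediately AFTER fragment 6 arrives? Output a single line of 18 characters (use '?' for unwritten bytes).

Answer: OItsIijZtHGdpsyIzV

Derivation:
Fragment 1: offset=7 data="ZtHG" -> buffer=???????ZtHG???????
Fragment 2: offset=5 data="ij" -> buffer=?????ijZtHG???????
Fragment 3: offset=3 data="sI" -> buffer=???sIijZtHG???????
Fragment 4: offset=11 data="dps" -> buffer=???sIijZtHGdps????
Fragment 5: offset=14 data="yIzV" -> buffer=???sIijZtHGdpsyIzV
Fragment 6: offset=0 data="OIt" -> buffer=OItsIijZtHGdpsyIzV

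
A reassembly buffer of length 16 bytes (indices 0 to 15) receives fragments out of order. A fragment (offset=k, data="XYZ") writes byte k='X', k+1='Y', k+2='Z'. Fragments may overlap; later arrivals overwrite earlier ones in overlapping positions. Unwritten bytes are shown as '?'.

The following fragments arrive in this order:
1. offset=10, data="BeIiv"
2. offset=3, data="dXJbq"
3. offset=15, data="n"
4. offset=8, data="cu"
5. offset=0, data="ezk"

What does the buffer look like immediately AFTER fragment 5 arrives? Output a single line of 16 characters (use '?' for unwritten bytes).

Answer: ezkdXJbqcuBeIivn

Derivation:
Fragment 1: offset=10 data="BeIiv" -> buffer=??????????BeIiv?
Fragment 2: offset=3 data="dXJbq" -> buffer=???dXJbq??BeIiv?
Fragment 3: offset=15 data="n" -> buffer=???dXJbq??BeIivn
Fragment 4: offset=8 data="cu" -> buffer=???dXJbqcuBeIivn
Fragment 5: offset=0 data="ezk" -> buffer=ezkdXJbqcuBeIivn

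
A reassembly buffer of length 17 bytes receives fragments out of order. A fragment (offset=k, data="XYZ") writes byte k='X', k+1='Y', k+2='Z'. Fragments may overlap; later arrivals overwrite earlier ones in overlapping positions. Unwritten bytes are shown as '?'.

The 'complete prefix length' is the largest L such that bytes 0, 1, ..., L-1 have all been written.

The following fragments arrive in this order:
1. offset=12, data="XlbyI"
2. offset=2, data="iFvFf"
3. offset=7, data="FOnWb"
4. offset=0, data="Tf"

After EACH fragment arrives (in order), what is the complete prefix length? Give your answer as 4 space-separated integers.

Answer: 0 0 0 17

Derivation:
Fragment 1: offset=12 data="XlbyI" -> buffer=????????????XlbyI -> prefix_len=0
Fragment 2: offset=2 data="iFvFf" -> buffer=??iFvFf?????XlbyI -> prefix_len=0
Fragment 3: offset=7 data="FOnWb" -> buffer=??iFvFfFOnWbXlbyI -> prefix_len=0
Fragment 4: offset=0 data="Tf" -> buffer=TfiFvFfFOnWbXlbyI -> prefix_len=17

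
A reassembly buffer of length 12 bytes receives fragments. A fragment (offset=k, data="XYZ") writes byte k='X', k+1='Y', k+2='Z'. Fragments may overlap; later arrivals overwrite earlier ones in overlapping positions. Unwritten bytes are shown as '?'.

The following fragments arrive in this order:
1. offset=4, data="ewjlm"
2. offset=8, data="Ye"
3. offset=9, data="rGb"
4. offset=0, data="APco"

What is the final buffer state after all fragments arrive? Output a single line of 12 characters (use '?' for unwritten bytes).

Fragment 1: offset=4 data="ewjlm" -> buffer=????ewjlm???
Fragment 2: offset=8 data="Ye" -> buffer=????ewjlYe??
Fragment 3: offset=9 data="rGb" -> buffer=????ewjlYrGb
Fragment 4: offset=0 data="APco" -> buffer=APcoewjlYrGb

Answer: APcoewjlYrGb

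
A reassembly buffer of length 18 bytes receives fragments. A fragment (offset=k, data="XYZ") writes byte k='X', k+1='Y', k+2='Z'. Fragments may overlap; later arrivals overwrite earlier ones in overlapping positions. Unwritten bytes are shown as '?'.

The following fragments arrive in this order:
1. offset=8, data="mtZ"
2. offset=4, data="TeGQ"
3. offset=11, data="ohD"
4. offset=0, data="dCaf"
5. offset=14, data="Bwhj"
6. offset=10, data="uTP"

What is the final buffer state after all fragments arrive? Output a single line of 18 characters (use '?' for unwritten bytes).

Fragment 1: offset=8 data="mtZ" -> buffer=????????mtZ???????
Fragment 2: offset=4 data="TeGQ" -> buffer=????TeGQmtZ???????
Fragment 3: offset=11 data="ohD" -> buffer=????TeGQmtZohD????
Fragment 4: offset=0 data="dCaf" -> buffer=dCafTeGQmtZohD????
Fragment 5: offset=14 data="Bwhj" -> buffer=dCafTeGQmtZohDBwhj
Fragment 6: offset=10 data="uTP" -> buffer=dCafTeGQmtuTPDBwhj

Answer: dCafTeGQmtuTPDBwhj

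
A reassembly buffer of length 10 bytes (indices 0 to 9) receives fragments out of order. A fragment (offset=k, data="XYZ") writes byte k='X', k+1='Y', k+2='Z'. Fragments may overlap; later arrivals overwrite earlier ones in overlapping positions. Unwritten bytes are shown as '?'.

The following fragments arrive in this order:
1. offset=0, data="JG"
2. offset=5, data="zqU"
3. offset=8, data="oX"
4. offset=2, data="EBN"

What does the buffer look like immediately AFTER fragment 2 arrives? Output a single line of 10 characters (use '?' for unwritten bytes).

Answer: JG???zqU??

Derivation:
Fragment 1: offset=0 data="JG" -> buffer=JG????????
Fragment 2: offset=5 data="zqU" -> buffer=JG???zqU??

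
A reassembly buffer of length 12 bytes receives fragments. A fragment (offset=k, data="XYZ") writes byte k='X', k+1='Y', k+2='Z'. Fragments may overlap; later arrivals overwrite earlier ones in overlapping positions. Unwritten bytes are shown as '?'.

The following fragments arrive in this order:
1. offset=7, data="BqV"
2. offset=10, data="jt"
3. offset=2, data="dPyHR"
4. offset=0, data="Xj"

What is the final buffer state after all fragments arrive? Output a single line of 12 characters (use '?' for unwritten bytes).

Answer: XjdPyHRBqVjt

Derivation:
Fragment 1: offset=7 data="BqV" -> buffer=???????BqV??
Fragment 2: offset=10 data="jt" -> buffer=???????BqVjt
Fragment 3: offset=2 data="dPyHR" -> buffer=??dPyHRBqVjt
Fragment 4: offset=0 data="Xj" -> buffer=XjdPyHRBqVjt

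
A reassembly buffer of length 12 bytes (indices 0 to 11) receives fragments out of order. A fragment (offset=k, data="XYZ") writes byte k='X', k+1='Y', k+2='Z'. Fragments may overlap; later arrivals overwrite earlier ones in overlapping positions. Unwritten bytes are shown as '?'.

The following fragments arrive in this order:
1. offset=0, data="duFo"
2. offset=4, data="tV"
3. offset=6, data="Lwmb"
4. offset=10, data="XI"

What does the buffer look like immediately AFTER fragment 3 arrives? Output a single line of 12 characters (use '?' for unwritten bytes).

Fragment 1: offset=0 data="duFo" -> buffer=duFo????????
Fragment 2: offset=4 data="tV" -> buffer=duFotV??????
Fragment 3: offset=6 data="Lwmb" -> buffer=duFotVLwmb??

Answer: duFotVLwmb??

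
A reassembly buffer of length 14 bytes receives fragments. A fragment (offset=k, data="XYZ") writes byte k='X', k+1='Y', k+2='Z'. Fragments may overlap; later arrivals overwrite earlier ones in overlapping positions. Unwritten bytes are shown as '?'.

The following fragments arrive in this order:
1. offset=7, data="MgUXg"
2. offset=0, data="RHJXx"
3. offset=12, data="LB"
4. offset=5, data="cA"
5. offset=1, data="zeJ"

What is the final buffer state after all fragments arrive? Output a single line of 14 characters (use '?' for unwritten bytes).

Answer: RzeJxcAMgUXgLB

Derivation:
Fragment 1: offset=7 data="MgUXg" -> buffer=???????MgUXg??
Fragment 2: offset=0 data="RHJXx" -> buffer=RHJXx??MgUXg??
Fragment 3: offset=12 data="LB" -> buffer=RHJXx??MgUXgLB
Fragment 4: offset=5 data="cA" -> buffer=RHJXxcAMgUXgLB
Fragment 5: offset=1 data="zeJ" -> buffer=RzeJxcAMgUXgLB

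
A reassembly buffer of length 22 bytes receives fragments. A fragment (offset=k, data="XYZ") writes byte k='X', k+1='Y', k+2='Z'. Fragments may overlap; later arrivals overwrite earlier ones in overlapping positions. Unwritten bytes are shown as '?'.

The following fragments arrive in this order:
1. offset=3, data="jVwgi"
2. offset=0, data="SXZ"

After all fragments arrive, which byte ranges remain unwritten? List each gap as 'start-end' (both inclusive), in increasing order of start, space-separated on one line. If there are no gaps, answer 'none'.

Answer: 8-21

Derivation:
Fragment 1: offset=3 len=5
Fragment 2: offset=0 len=3
Gaps: 8-21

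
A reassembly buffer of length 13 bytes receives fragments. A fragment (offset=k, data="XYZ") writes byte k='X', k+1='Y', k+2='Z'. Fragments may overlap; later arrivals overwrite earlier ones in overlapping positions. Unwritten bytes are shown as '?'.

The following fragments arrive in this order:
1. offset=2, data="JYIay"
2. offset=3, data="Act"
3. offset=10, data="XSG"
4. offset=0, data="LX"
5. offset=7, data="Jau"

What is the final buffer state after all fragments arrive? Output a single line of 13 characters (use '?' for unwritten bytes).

Answer: LXJActyJauXSG

Derivation:
Fragment 1: offset=2 data="JYIay" -> buffer=??JYIay??????
Fragment 2: offset=3 data="Act" -> buffer=??JActy??????
Fragment 3: offset=10 data="XSG" -> buffer=??JActy???XSG
Fragment 4: offset=0 data="LX" -> buffer=LXJActy???XSG
Fragment 5: offset=7 data="Jau" -> buffer=LXJActyJauXSG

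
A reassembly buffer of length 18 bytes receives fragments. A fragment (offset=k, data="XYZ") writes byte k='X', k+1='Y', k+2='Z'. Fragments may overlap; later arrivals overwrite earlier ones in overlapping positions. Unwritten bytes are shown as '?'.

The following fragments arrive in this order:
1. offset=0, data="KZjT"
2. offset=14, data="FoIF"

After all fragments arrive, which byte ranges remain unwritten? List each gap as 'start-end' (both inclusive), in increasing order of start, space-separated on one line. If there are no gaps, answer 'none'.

Fragment 1: offset=0 len=4
Fragment 2: offset=14 len=4
Gaps: 4-13

Answer: 4-13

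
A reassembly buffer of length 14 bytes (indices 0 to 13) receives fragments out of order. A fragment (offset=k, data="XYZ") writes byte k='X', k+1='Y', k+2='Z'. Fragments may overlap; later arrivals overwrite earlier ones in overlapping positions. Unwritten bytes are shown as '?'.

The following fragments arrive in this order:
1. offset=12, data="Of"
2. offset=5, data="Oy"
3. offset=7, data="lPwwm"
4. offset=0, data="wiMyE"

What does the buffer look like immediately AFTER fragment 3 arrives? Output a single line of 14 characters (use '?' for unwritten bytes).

Answer: ?????OylPwwmOf

Derivation:
Fragment 1: offset=12 data="Of" -> buffer=????????????Of
Fragment 2: offset=5 data="Oy" -> buffer=?????Oy?????Of
Fragment 3: offset=7 data="lPwwm" -> buffer=?????OylPwwmOf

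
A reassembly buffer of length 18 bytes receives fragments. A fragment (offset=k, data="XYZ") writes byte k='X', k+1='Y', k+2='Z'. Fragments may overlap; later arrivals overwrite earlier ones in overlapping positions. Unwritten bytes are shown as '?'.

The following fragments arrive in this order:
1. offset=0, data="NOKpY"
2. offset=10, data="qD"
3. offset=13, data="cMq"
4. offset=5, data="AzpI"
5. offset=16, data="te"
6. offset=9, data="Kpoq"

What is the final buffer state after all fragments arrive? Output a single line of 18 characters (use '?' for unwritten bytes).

Fragment 1: offset=0 data="NOKpY" -> buffer=NOKpY?????????????
Fragment 2: offset=10 data="qD" -> buffer=NOKpY?????qD??????
Fragment 3: offset=13 data="cMq" -> buffer=NOKpY?????qD?cMq??
Fragment 4: offset=5 data="AzpI" -> buffer=NOKpYAzpI?qD?cMq??
Fragment 5: offset=16 data="te" -> buffer=NOKpYAzpI?qD?cMqte
Fragment 6: offset=9 data="Kpoq" -> buffer=NOKpYAzpIKpoqcMqte

Answer: NOKpYAzpIKpoqcMqte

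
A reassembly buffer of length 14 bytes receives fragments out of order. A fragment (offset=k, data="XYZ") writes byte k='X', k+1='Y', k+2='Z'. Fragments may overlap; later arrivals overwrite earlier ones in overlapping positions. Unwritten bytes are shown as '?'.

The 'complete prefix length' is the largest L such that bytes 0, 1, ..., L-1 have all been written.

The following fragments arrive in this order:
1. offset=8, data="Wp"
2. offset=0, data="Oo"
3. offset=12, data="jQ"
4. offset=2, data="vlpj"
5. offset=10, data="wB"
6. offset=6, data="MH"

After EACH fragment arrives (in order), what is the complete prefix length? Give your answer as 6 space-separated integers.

Answer: 0 2 2 6 6 14

Derivation:
Fragment 1: offset=8 data="Wp" -> buffer=????????Wp???? -> prefix_len=0
Fragment 2: offset=0 data="Oo" -> buffer=Oo??????Wp???? -> prefix_len=2
Fragment 3: offset=12 data="jQ" -> buffer=Oo??????Wp??jQ -> prefix_len=2
Fragment 4: offset=2 data="vlpj" -> buffer=Oovlpj??Wp??jQ -> prefix_len=6
Fragment 5: offset=10 data="wB" -> buffer=Oovlpj??WpwBjQ -> prefix_len=6
Fragment 6: offset=6 data="MH" -> buffer=OovlpjMHWpwBjQ -> prefix_len=14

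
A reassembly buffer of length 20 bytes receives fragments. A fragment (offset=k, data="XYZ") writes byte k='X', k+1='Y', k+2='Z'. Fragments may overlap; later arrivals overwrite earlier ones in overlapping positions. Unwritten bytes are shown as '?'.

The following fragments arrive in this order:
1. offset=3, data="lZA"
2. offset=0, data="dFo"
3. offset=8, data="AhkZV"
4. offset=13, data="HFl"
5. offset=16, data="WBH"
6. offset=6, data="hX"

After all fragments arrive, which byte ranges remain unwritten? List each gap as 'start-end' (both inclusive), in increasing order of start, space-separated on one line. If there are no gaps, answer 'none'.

Answer: 19-19

Derivation:
Fragment 1: offset=3 len=3
Fragment 2: offset=0 len=3
Fragment 3: offset=8 len=5
Fragment 4: offset=13 len=3
Fragment 5: offset=16 len=3
Fragment 6: offset=6 len=2
Gaps: 19-19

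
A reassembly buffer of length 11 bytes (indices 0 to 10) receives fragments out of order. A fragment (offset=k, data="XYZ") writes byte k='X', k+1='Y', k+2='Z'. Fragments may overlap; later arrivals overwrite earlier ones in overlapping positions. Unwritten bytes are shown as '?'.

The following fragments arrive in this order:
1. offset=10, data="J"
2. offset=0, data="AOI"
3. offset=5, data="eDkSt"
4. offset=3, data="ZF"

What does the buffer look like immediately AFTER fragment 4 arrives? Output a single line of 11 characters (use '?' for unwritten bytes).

Answer: AOIZFeDkStJ

Derivation:
Fragment 1: offset=10 data="J" -> buffer=??????????J
Fragment 2: offset=0 data="AOI" -> buffer=AOI???????J
Fragment 3: offset=5 data="eDkSt" -> buffer=AOI??eDkStJ
Fragment 4: offset=3 data="ZF" -> buffer=AOIZFeDkStJ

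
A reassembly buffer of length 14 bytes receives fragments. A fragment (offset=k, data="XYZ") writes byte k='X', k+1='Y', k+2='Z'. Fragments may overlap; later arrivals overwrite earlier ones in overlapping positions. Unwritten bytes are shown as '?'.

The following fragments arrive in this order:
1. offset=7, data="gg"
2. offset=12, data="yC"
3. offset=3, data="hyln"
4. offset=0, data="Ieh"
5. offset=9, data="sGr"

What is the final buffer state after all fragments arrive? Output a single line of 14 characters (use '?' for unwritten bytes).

Answer: IehhylnggsGryC

Derivation:
Fragment 1: offset=7 data="gg" -> buffer=???????gg?????
Fragment 2: offset=12 data="yC" -> buffer=???????gg???yC
Fragment 3: offset=3 data="hyln" -> buffer=???hylngg???yC
Fragment 4: offset=0 data="Ieh" -> buffer=Iehhylngg???yC
Fragment 5: offset=9 data="sGr" -> buffer=IehhylnggsGryC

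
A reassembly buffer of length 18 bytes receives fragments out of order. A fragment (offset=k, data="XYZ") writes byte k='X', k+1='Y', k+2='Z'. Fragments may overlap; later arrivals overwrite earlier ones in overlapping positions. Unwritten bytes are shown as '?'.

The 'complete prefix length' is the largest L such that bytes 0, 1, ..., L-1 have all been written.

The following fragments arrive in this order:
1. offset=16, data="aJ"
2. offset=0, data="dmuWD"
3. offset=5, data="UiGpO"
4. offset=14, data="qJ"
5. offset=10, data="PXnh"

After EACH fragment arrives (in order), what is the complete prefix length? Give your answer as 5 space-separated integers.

Answer: 0 5 10 10 18

Derivation:
Fragment 1: offset=16 data="aJ" -> buffer=????????????????aJ -> prefix_len=0
Fragment 2: offset=0 data="dmuWD" -> buffer=dmuWD???????????aJ -> prefix_len=5
Fragment 3: offset=5 data="UiGpO" -> buffer=dmuWDUiGpO??????aJ -> prefix_len=10
Fragment 4: offset=14 data="qJ" -> buffer=dmuWDUiGpO????qJaJ -> prefix_len=10
Fragment 5: offset=10 data="PXnh" -> buffer=dmuWDUiGpOPXnhqJaJ -> prefix_len=18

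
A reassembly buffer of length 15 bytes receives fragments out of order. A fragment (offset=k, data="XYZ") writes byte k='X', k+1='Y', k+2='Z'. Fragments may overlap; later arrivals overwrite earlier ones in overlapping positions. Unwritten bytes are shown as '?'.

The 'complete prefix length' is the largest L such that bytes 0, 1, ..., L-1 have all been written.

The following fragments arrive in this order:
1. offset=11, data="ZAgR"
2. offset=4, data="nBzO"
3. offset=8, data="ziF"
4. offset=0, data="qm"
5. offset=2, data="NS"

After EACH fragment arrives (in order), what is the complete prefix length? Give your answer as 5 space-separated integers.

Answer: 0 0 0 2 15

Derivation:
Fragment 1: offset=11 data="ZAgR" -> buffer=???????????ZAgR -> prefix_len=0
Fragment 2: offset=4 data="nBzO" -> buffer=????nBzO???ZAgR -> prefix_len=0
Fragment 3: offset=8 data="ziF" -> buffer=????nBzOziFZAgR -> prefix_len=0
Fragment 4: offset=0 data="qm" -> buffer=qm??nBzOziFZAgR -> prefix_len=2
Fragment 5: offset=2 data="NS" -> buffer=qmNSnBzOziFZAgR -> prefix_len=15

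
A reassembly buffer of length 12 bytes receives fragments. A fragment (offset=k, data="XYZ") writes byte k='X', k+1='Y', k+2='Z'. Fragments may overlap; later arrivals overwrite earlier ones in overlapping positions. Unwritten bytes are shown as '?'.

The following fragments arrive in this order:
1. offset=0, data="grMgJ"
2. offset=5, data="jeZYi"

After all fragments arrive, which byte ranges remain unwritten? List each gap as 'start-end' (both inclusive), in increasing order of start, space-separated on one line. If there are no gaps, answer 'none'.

Fragment 1: offset=0 len=5
Fragment 2: offset=5 len=5
Gaps: 10-11

Answer: 10-11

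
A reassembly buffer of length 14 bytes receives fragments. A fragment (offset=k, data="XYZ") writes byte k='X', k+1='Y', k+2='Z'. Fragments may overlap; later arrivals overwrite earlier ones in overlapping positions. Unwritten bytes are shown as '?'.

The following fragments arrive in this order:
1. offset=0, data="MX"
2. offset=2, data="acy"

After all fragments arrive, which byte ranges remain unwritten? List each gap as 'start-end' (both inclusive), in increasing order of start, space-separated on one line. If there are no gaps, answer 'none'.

Fragment 1: offset=0 len=2
Fragment 2: offset=2 len=3
Gaps: 5-13

Answer: 5-13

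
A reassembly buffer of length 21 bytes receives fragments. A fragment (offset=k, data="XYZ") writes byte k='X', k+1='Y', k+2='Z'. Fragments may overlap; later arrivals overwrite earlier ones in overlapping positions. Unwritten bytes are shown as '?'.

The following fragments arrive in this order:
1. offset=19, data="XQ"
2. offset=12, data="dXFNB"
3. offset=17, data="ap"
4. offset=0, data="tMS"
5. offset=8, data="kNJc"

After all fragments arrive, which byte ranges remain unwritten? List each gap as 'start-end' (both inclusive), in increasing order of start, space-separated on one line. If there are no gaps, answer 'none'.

Answer: 3-7

Derivation:
Fragment 1: offset=19 len=2
Fragment 2: offset=12 len=5
Fragment 3: offset=17 len=2
Fragment 4: offset=0 len=3
Fragment 5: offset=8 len=4
Gaps: 3-7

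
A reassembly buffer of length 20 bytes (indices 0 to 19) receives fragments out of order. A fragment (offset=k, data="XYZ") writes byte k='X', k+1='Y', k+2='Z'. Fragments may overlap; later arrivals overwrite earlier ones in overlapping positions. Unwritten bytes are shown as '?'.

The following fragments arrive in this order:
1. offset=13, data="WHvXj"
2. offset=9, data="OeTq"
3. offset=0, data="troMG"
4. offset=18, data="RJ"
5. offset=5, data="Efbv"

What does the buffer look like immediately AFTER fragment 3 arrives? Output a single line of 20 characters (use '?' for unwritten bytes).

Fragment 1: offset=13 data="WHvXj" -> buffer=?????????????WHvXj??
Fragment 2: offset=9 data="OeTq" -> buffer=?????????OeTqWHvXj??
Fragment 3: offset=0 data="troMG" -> buffer=troMG????OeTqWHvXj??

Answer: troMG????OeTqWHvXj??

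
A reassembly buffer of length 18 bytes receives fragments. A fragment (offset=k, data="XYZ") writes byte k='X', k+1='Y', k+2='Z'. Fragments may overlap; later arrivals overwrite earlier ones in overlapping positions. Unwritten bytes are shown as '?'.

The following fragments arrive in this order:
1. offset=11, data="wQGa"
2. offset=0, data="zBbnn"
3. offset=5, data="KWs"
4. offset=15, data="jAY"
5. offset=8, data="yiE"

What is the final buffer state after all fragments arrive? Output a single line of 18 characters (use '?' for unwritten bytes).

Answer: zBbnnKWsyiEwQGajAY

Derivation:
Fragment 1: offset=11 data="wQGa" -> buffer=???????????wQGa???
Fragment 2: offset=0 data="zBbnn" -> buffer=zBbnn??????wQGa???
Fragment 3: offset=5 data="KWs" -> buffer=zBbnnKWs???wQGa???
Fragment 4: offset=15 data="jAY" -> buffer=zBbnnKWs???wQGajAY
Fragment 5: offset=8 data="yiE" -> buffer=zBbnnKWsyiEwQGajAY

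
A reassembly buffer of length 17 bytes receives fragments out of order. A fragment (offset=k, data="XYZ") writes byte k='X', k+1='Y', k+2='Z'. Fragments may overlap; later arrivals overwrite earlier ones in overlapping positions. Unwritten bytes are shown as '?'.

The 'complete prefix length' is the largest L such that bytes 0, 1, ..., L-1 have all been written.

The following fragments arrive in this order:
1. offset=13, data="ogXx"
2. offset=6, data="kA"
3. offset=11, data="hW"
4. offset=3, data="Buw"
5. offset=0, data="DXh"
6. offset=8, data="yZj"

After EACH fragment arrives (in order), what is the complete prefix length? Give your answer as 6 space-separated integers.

Answer: 0 0 0 0 8 17

Derivation:
Fragment 1: offset=13 data="ogXx" -> buffer=?????????????ogXx -> prefix_len=0
Fragment 2: offset=6 data="kA" -> buffer=??????kA?????ogXx -> prefix_len=0
Fragment 3: offset=11 data="hW" -> buffer=??????kA???hWogXx -> prefix_len=0
Fragment 4: offset=3 data="Buw" -> buffer=???BuwkA???hWogXx -> prefix_len=0
Fragment 5: offset=0 data="DXh" -> buffer=DXhBuwkA???hWogXx -> prefix_len=8
Fragment 6: offset=8 data="yZj" -> buffer=DXhBuwkAyZjhWogXx -> prefix_len=17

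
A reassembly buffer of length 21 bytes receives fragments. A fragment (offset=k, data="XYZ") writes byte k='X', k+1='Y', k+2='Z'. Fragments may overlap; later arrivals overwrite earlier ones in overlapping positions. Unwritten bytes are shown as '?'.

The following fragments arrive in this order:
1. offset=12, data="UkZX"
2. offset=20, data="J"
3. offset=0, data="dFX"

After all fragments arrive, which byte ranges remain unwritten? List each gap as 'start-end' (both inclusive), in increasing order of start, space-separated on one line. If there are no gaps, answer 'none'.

Fragment 1: offset=12 len=4
Fragment 2: offset=20 len=1
Fragment 3: offset=0 len=3
Gaps: 3-11 16-19

Answer: 3-11 16-19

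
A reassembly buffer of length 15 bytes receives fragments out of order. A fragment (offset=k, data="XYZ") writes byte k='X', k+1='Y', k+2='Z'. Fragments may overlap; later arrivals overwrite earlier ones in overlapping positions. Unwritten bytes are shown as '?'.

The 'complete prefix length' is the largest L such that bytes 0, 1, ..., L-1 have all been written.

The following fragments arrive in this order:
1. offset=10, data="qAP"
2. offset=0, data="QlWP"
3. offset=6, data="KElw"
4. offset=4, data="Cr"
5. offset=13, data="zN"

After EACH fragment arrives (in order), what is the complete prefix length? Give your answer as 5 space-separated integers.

Fragment 1: offset=10 data="qAP" -> buffer=??????????qAP?? -> prefix_len=0
Fragment 2: offset=0 data="QlWP" -> buffer=QlWP??????qAP?? -> prefix_len=4
Fragment 3: offset=6 data="KElw" -> buffer=QlWP??KElwqAP?? -> prefix_len=4
Fragment 4: offset=4 data="Cr" -> buffer=QlWPCrKElwqAP?? -> prefix_len=13
Fragment 5: offset=13 data="zN" -> buffer=QlWPCrKElwqAPzN -> prefix_len=15

Answer: 0 4 4 13 15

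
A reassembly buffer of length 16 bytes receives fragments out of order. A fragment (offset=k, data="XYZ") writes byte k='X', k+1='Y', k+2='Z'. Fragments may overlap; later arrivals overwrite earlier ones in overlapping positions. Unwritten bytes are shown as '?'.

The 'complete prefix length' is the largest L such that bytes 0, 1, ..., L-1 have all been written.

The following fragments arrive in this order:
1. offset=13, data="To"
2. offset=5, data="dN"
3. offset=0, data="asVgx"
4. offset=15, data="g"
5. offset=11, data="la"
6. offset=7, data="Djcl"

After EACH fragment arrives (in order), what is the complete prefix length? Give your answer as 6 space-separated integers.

Fragment 1: offset=13 data="To" -> buffer=?????????????To? -> prefix_len=0
Fragment 2: offset=5 data="dN" -> buffer=?????dN??????To? -> prefix_len=0
Fragment 3: offset=0 data="asVgx" -> buffer=asVgxdN??????To? -> prefix_len=7
Fragment 4: offset=15 data="g" -> buffer=asVgxdN??????Tog -> prefix_len=7
Fragment 5: offset=11 data="la" -> buffer=asVgxdN????laTog -> prefix_len=7
Fragment 6: offset=7 data="Djcl" -> buffer=asVgxdNDjcllaTog -> prefix_len=16

Answer: 0 0 7 7 7 16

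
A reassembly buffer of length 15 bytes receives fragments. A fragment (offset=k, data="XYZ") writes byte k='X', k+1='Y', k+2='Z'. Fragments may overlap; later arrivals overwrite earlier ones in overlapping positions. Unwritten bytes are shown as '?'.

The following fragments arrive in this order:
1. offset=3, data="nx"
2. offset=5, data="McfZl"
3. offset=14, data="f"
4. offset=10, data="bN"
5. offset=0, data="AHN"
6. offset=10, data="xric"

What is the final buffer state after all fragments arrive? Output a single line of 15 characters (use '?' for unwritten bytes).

Fragment 1: offset=3 data="nx" -> buffer=???nx??????????
Fragment 2: offset=5 data="McfZl" -> buffer=???nxMcfZl?????
Fragment 3: offset=14 data="f" -> buffer=???nxMcfZl????f
Fragment 4: offset=10 data="bN" -> buffer=???nxMcfZlbN??f
Fragment 5: offset=0 data="AHN" -> buffer=AHNnxMcfZlbN??f
Fragment 6: offset=10 data="xric" -> buffer=AHNnxMcfZlxricf

Answer: AHNnxMcfZlxricf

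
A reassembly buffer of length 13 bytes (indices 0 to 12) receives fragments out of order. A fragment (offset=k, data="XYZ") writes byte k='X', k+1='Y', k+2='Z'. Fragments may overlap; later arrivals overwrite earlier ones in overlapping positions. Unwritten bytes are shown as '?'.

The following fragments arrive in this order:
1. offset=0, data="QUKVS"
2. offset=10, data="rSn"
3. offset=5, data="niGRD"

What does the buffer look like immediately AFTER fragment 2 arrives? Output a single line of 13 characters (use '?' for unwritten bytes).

Fragment 1: offset=0 data="QUKVS" -> buffer=QUKVS????????
Fragment 2: offset=10 data="rSn" -> buffer=QUKVS?????rSn

Answer: QUKVS?????rSn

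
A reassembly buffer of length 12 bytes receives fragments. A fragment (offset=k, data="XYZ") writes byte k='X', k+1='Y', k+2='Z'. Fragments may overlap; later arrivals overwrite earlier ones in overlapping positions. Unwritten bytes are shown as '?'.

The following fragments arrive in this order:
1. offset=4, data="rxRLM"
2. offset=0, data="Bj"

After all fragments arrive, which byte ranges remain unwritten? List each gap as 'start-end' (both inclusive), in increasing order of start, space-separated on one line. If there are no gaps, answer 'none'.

Answer: 2-3 9-11

Derivation:
Fragment 1: offset=4 len=5
Fragment 2: offset=0 len=2
Gaps: 2-3 9-11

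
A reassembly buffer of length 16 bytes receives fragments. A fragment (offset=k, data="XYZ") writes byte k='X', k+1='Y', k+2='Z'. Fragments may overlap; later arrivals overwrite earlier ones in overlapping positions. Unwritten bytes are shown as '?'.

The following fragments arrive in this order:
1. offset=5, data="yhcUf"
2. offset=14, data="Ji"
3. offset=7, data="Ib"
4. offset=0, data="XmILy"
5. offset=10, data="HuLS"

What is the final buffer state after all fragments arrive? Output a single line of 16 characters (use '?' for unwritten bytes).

Answer: XmILyyhIbfHuLSJi

Derivation:
Fragment 1: offset=5 data="yhcUf" -> buffer=?????yhcUf??????
Fragment 2: offset=14 data="Ji" -> buffer=?????yhcUf????Ji
Fragment 3: offset=7 data="Ib" -> buffer=?????yhIbf????Ji
Fragment 4: offset=0 data="XmILy" -> buffer=XmILyyhIbf????Ji
Fragment 5: offset=10 data="HuLS" -> buffer=XmILyyhIbfHuLSJi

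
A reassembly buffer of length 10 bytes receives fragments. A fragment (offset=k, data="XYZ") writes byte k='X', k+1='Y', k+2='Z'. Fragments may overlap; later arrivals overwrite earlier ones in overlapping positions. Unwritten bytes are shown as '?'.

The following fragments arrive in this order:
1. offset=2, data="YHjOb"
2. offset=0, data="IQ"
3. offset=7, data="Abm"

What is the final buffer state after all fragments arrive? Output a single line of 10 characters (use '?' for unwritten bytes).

Answer: IQYHjObAbm

Derivation:
Fragment 1: offset=2 data="YHjOb" -> buffer=??YHjOb???
Fragment 2: offset=0 data="IQ" -> buffer=IQYHjOb???
Fragment 3: offset=7 data="Abm" -> buffer=IQYHjObAbm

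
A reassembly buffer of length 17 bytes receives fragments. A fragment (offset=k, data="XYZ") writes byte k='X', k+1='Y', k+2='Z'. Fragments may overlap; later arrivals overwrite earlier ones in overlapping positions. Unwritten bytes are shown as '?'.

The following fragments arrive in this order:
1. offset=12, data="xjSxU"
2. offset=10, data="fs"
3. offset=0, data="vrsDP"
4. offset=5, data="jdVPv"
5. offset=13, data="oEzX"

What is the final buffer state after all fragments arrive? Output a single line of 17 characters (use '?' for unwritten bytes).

Answer: vrsDPjdVPvfsxoEzX

Derivation:
Fragment 1: offset=12 data="xjSxU" -> buffer=????????????xjSxU
Fragment 2: offset=10 data="fs" -> buffer=??????????fsxjSxU
Fragment 3: offset=0 data="vrsDP" -> buffer=vrsDP?????fsxjSxU
Fragment 4: offset=5 data="jdVPv" -> buffer=vrsDPjdVPvfsxjSxU
Fragment 5: offset=13 data="oEzX" -> buffer=vrsDPjdVPvfsxoEzX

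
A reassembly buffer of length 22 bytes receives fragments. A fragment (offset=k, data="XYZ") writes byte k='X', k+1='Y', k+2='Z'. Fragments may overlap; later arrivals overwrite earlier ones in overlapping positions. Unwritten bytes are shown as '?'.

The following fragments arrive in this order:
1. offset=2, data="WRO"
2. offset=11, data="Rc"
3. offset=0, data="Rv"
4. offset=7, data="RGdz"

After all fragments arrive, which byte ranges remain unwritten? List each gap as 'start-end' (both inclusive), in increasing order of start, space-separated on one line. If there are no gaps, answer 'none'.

Answer: 5-6 13-21

Derivation:
Fragment 1: offset=2 len=3
Fragment 2: offset=11 len=2
Fragment 3: offset=0 len=2
Fragment 4: offset=7 len=4
Gaps: 5-6 13-21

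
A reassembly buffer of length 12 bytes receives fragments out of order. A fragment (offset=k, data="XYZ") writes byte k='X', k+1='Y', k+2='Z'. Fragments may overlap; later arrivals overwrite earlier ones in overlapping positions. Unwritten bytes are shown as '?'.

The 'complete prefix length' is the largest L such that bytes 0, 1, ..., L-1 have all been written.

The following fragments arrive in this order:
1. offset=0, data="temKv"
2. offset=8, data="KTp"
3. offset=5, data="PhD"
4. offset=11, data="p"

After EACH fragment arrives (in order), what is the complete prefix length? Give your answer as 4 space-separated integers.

Fragment 1: offset=0 data="temKv" -> buffer=temKv??????? -> prefix_len=5
Fragment 2: offset=8 data="KTp" -> buffer=temKv???KTp? -> prefix_len=5
Fragment 3: offset=5 data="PhD" -> buffer=temKvPhDKTp? -> prefix_len=11
Fragment 4: offset=11 data="p" -> buffer=temKvPhDKTpp -> prefix_len=12

Answer: 5 5 11 12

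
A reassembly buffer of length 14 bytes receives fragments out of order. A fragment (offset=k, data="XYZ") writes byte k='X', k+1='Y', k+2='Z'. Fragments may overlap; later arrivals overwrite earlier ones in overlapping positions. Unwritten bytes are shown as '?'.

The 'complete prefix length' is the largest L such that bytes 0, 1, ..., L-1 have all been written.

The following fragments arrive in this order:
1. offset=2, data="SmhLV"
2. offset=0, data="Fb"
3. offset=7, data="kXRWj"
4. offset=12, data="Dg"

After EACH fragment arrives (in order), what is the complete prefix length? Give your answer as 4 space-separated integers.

Answer: 0 7 12 14

Derivation:
Fragment 1: offset=2 data="SmhLV" -> buffer=??SmhLV??????? -> prefix_len=0
Fragment 2: offset=0 data="Fb" -> buffer=FbSmhLV??????? -> prefix_len=7
Fragment 3: offset=7 data="kXRWj" -> buffer=FbSmhLVkXRWj?? -> prefix_len=12
Fragment 4: offset=12 data="Dg" -> buffer=FbSmhLVkXRWjDg -> prefix_len=14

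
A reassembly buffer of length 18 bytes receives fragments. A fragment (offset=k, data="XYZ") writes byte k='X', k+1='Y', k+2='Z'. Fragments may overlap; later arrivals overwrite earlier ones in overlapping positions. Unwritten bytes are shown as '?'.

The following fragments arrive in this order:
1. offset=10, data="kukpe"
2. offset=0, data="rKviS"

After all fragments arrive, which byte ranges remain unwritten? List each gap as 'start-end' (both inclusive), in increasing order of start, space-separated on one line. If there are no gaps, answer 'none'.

Fragment 1: offset=10 len=5
Fragment 2: offset=0 len=5
Gaps: 5-9 15-17

Answer: 5-9 15-17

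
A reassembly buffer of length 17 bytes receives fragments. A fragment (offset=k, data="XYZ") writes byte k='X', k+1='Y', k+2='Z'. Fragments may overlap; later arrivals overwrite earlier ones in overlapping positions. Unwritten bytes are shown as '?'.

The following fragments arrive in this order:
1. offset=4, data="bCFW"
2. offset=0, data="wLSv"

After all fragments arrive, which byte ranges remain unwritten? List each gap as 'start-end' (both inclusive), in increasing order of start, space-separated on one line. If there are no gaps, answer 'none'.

Answer: 8-16

Derivation:
Fragment 1: offset=4 len=4
Fragment 2: offset=0 len=4
Gaps: 8-16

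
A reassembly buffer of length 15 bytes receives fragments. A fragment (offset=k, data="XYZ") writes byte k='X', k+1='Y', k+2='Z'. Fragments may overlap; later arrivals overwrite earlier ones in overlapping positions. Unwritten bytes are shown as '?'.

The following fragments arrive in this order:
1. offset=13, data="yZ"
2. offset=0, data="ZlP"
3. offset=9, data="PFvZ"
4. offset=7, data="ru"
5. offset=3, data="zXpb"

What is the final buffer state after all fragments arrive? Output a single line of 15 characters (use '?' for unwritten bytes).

Answer: ZlPzXpbruPFvZyZ

Derivation:
Fragment 1: offset=13 data="yZ" -> buffer=?????????????yZ
Fragment 2: offset=0 data="ZlP" -> buffer=ZlP??????????yZ
Fragment 3: offset=9 data="PFvZ" -> buffer=ZlP??????PFvZyZ
Fragment 4: offset=7 data="ru" -> buffer=ZlP????ruPFvZyZ
Fragment 5: offset=3 data="zXpb" -> buffer=ZlPzXpbruPFvZyZ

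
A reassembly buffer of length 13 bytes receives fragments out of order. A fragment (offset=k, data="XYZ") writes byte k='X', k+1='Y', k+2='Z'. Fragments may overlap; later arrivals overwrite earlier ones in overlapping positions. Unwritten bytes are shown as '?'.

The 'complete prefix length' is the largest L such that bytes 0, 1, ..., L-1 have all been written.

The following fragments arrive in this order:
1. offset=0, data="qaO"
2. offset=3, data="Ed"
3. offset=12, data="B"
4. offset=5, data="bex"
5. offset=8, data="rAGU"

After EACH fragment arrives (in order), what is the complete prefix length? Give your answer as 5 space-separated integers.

Answer: 3 5 5 8 13

Derivation:
Fragment 1: offset=0 data="qaO" -> buffer=qaO?????????? -> prefix_len=3
Fragment 2: offset=3 data="Ed" -> buffer=qaOEd???????? -> prefix_len=5
Fragment 3: offset=12 data="B" -> buffer=qaOEd???????B -> prefix_len=5
Fragment 4: offset=5 data="bex" -> buffer=qaOEdbex????B -> prefix_len=8
Fragment 5: offset=8 data="rAGU" -> buffer=qaOEdbexrAGUB -> prefix_len=13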